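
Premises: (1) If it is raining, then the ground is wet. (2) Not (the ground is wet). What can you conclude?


Modus tollens: from (P → Q) and ¬Q, infer ¬P.
Q = 'the ground is wet' is denied; since P → Q, P must also fail.

Not (it is raining).


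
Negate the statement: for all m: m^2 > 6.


¬(for all x: φ) = there exists x: ¬φ, and ¬(there exists x: φ) = for all x: ¬φ.
Apply to the universal statement.

there exists m: NOT(m^2 > 6)


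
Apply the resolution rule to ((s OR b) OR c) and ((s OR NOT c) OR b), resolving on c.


The clauses contain complementary literals c and NOTc.
Resolution eliminates this pair and disjoins the remaining literals (merging duplicates).

(b OR s)


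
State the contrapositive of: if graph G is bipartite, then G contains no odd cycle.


The contrapositive of (P → Q) is (¬Q → ¬P); it is logically equivalent to the original.
Here P = 'graph G is bipartite' and Q = 'G contains no odd cycle'.

If not (G contains no odd cycle), then not (graph G is bipartite).


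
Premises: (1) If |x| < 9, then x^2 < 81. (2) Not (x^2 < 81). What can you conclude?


Modus tollens: from (P → Q) and ¬Q, infer ¬P.
Q = 'x^2 < 81' is denied; since P → Q, P must also fail.

Not (|x| < 9).


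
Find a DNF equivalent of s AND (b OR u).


Step 1: Distribute ∧ over ∨: s ∧ (b ∨ u) = (s ∧ b) ∨ (s ∧ u).

(s AND b) OR (s AND u)


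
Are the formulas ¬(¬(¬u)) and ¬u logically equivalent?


Compare truth tables:
u | φ | ψ
---------
F | T | T
T | F | F
The columns φ and ψ agree on every row.

Yes, they are logically equivalent.


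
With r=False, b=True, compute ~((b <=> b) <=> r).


Substitute r=False, b=True:
b <=> b = True <=> True = True
(b <=> b) <=> r = True <=> False = False
~((b <=> b) <=> r) = True

True


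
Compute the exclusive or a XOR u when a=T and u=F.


Exclusive or is true when exactly one operand is true.
Substitute: a=T, u=F.
T XOR F evaluates to T.

T


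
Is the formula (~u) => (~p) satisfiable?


Search for a satisfying assignment over {p, u}.
Try p=False, u=False: the formula evaluates to True.
A satisfying assignment exists.

Satisfiable.


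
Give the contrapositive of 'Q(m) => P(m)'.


The contrapositive of (P → Q) is (¬Q → ¬P); it is logically equivalent to the original.
Here P = 'Q(m)' and Q = 'P(m)'.

If not (P(m)), then not (Q(m)).


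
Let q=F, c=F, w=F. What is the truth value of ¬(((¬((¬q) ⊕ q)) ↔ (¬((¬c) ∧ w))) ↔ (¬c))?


Substitute q=F, c=F, w=F:
¬q = T
(¬q) ⊕ q = T ⊕ F = T
¬((¬q) ⊕ q) = F
¬c = T
(¬c) ∧ w = T ∧ F = F
¬((¬c) ∧ w) = T
(¬((¬q) ⊕ q)) ↔ (¬((¬c) ∧ w)) = F ↔ T = F
¬c = T
((¬((¬q) ⊕ q)) ↔ (¬((¬c) ∧ w))) ↔ (¬c) = F ↔ T = F
¬(((¬((¬q) ⊕ q)) ↔ (¬((¬c) ∧ w))) ↔ (¬c)) = T

T


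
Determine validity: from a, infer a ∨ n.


This matches the form of disjunction introduction: the conclusion follows in every model of the premises.

Valid.


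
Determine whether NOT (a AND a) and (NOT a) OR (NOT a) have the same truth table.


Compare truth tables:
a | φ | ψ
---------
F | T | T
T | F | F
The columns φ and ψ agree on every row.

Yes, they are logically equivalent.


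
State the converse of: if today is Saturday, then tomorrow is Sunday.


The converse of (P → Q) is (Q → P). It is not in general equivalent to the original.
Here P = 'today is Saturday' and Q = 'tomorrow is Sunday'.

If tomorrow is Sunday, then today is Saturday.


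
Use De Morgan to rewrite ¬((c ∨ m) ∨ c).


De Morgan: the negation of a disjunction is the conjunction of the negations.
Distribute ¬ across ∨, flipping it to ∧, and negate each literal.

((¬c) ∧ (¬m)) ∧ (¬c)


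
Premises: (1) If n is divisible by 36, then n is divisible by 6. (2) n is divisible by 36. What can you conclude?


Modus ponens: from (P → Q) and P, infer Q.
P = 'n is divisible by 36' is asserted, and P → Q holds, so Q follows.

n is divisible by 6.


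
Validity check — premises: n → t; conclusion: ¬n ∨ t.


This matches the form of material implication: the conclusion follows in every model of the premises.

Valid.


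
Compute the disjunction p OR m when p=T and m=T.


Disjunction is false only when both operands are false.
Substitute: p=T, m=T.
T OR T evaluates to T.

T


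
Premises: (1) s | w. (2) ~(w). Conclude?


Disjunctive syllogism: from (P ∨ Q) and ¬P, infer Q.
One disjunct, 'w', is ruled out; the other must hold.

s


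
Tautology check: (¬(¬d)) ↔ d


Build the truth table over {d}:
d | φ
-----
F | T
T | T
Every row evaluates to true.

Yes, it is a tautology.


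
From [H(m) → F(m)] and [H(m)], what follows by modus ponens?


Modus ponens: from (P → Q) and P, infer Q.
P = 'H(m)' is asserted, and P → Q holds, so Q follows.

F(m).


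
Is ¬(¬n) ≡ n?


Compare truth tables:
n | φ | ψ
---------
F | F | F
T | T | T
The columns φ and ψ agree on every row.

Yes, they are logically equivalent.


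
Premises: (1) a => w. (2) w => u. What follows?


Hypothetical syllogism: from (P → Q) and (Q → R), infer (P → R).
Chain the two implications through the shared middle term 'w'.

a => u


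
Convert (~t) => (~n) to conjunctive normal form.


Step 1: Rewrite (¬t) → (¬n) as ¬(¬t) ∨ (¬n).
Step 2: Eliminate any double negations (¬¬X = X).

t | (~n)


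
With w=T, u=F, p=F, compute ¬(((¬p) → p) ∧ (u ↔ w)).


Substitute w=T, u=F, p=F:
¬p = T
(¬p) → p = T → F = F
u ↔ w = F ↔ T = F
((¬p) → p) ∧ (u ↔ w) = F ∧ F = F
¬(((¬p) → p) ∧ (u ↔ w)) = T

T


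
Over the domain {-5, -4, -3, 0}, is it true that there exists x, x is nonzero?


Evaluate the predicate on each element: -5:T, -4:T, -3:T, 0:F.
Witness x = -5 satisfies the predicate.

T


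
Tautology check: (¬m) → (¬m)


Build the truth table over {m}:
m | φ
-----
F | T
T | T
Every row evaluates to true.

Yes, it is a tautology.


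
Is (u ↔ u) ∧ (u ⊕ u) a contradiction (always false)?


Truth table over {u}:
u | φ
-----
F | F
T | F
Every row is false.

Yes, it is a contradiction.


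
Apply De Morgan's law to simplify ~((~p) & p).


De Morgan: the negation of a conjunction is the disjunction of the negations.
Distribute ~ across &, flipping it to |, and negate each literal.

p | (~p)


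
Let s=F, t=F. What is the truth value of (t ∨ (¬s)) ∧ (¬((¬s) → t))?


Substitute s=F, t=F:
¬s = T
t ∨ (¬s) = F ∨ T = T
¬s = T
(¬s) → t = T → F = F
¬((¬s) → t) = T
(t ∨ (¬s)) ∧ (¬((¬s) → t)) = T ∧ T = T

T


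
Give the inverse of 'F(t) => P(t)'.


The inverse of (P → Q) is (¬P → ¬Q). It is equivalent to the converse, not to the original.
Here P = 'F(t)' and Q = 'P(t)'.

If not (F(t)), then not (P(t)).


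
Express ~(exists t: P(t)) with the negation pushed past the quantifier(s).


¬(forall x: φ) = exists x: ¬φ, and ¬(exists x: φ) = forall x: ¬φ.
Apply to the existential statement.

forall t: ~(P(t))


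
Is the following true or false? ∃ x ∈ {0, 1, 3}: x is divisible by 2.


Evaluate the predicate on each element: 0:T, 1:F, 3:F.
Witness x = 0 satisfies the predicate.

T


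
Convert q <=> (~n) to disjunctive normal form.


Step 1: q ↔ (¬n) is true exactly when both agree: (q ∧ (¬n)) ∨ (¬q ∧ ¬(¬n)).
Step 2: Eliminate any double negations (¬¬X = X).

(q & (~n)) | ((~q) & n)


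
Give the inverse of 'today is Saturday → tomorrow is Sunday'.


The inverse of (P → Q) is (¬P → ¬Q). It is equivalent to the converse, not to the original.
Here P = 'today is Saturday' and Q = 'tomorrow is Sunday'.

If not (today is Saturday), then not (tomorrow is Sunday).


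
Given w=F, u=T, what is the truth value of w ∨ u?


Disjunction is false only when both operands are false.
Substitute: w=F, u=T.
F ∨ T evaluates to T.

T


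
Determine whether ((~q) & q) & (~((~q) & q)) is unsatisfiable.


Truth table over {q}:
q | φ
-----
False | False
True | False
Every row is false.

Yes, it is a contradiction.


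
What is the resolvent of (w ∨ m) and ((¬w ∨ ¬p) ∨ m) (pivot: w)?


The clauses contain complementary literals w and ¬w.
Resolution eliminates this pair and disjoins the remaining literals (merging duplicates).

(m ∨ ¬p)


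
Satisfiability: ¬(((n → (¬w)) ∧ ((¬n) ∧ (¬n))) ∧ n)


Search for a satisfying assignment over {n, w}.
Try n=F, w=F: the formula evaluates to T.
A satisfying assignment exists.

Satisfiable.


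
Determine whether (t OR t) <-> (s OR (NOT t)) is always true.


Build the truth table over {s, t}:
s | t | φ
---------
F | F | F
T | F | F
F | T | F
T | T | T
Counterexample at row 1: with s=F, t=F, the formula is F.

No, it is not a tautology.


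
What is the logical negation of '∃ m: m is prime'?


¬(∀ x: φ) = ∃ x: ¬φ, and ¬(∃ x: φ) = ∀ x: ¬φ.
Apply to the existential statement.

∀ m: ¬(m is prime)


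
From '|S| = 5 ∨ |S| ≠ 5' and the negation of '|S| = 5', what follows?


Disjunctive syllogism: from (P ∨ Q) and ¬P, infer Q.
One disjunct, '|S| = 5', is ruled out; the other must hold.

|S| ≠ 5


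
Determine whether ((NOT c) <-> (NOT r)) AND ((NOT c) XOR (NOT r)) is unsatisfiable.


Truth table over {c, r}:
c | r | φ
---------
F | F | F
T | F | F
F | T | F
T | T | F
Every row is false.

Yes, it is a contradiction.


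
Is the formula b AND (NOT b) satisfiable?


Check all 2 assignments over {b}:
b | φ
-----
F | F
T | F
No assignment makes the formula true.

Unsatisfiable.


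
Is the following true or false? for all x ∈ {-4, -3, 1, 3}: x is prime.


Evaluate the predicate on each element: -4:F, -3:F, 1:F, 3:T.
Counterexample x = -4 fails the predicate.

F


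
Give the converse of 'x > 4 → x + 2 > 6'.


The converse of (P → Q) is (Q → P). It is not in general equivalent to the original.
Here P = 'x > 4' and Q = 'x + 2 > 6'.

If x + 2 > 6, then x > 4.


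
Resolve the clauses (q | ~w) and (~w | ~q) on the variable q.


The clauses contain complementary literals q and ~q.
Resolution eliminates this pair and disjoins the remaining literals (merging duplicates).

~w


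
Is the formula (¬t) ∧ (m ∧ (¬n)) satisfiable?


Search for a satisfying assignment over {m, n, t}.
Try m=T, n=F, t=F: the formula evaluates to T.
A satisfying assignment exists.

Satisfiable.


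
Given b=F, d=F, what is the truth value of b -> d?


Implication is false only when antecedent is true and consequent is false.
Substitute: b=F, d=F.
F -> F evaluates to T.

T


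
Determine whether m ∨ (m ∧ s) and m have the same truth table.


Compare truth tables:
m | s | φ | ψ
-------------
F | F | F | F
T | F | T | T
F | T | F | F
T | T | T | T
The columns φ and ψ agree on every row.

Yes, they are logically equivalent.


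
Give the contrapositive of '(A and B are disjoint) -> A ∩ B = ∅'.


The contrapositive of (P → Q) is (¬Q → ¬P); it is logically equivalent to the original.
Here P = '(A and B are disjoint)' and Q = 'A ∩ B = ∅'.

If not (A ∩ B = ∅), then not ((A and B are disjoint)).


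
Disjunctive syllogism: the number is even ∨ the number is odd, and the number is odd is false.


Disjunctive syllogism: from (P ∨ Q) and ¬P, infer Q.
One disjunct, 'the number is odd', is ruled out; the other must hold.

the number is even


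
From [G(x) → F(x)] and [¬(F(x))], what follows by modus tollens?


Modus tollens: from (P → Q) and ¬Q, infer ¬P.
Q = 'F(x)' is denied; since P → Q, P must also fail.

Not (G(x)).


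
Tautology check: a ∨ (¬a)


Build the truth table over {a}:
a | φ
-----
F | T
T | T
Every row evaluates to true.

Yes, it is a tautology.


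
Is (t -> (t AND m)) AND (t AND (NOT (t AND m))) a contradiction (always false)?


Truth table over {m, t}:
m | t | φ
---------
F | F | F
T | F | F
F | T | F
T | T | F
Every row is false.

Yes, it is a contradiction.


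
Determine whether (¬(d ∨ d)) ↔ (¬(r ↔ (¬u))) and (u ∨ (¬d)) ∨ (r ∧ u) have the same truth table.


Compare truth tables:
d | r | u | φ | ψ
-----------------
F | F | F | T | T
T | F | F | F | F
F | T | F | F | T
T | T | F | T | F
F | F | T | F | T
T | F | T | T | T
F | T | T | T | T
T | T | T | F | T
They differ at row 3 (d=F, r=T, u=F): φ=F but ψ=T.

No, they are not logically equivalent.


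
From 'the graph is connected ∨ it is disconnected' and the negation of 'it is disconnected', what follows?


Disjunctive syllogism: from (P ∨ Q) and ¬P, infer Q.
One disjunct, 'it is disconnected', is ruled out; the other must hold.

the graph is connected


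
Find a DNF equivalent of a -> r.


Step 1: Rewrite a → r as ¬a ∨ r.

(NOT a) OR r


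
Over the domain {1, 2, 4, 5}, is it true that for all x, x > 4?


Evaluate the predicate on each element: 1:F, 2:F, 4:F, 5:T.
Counterexample x = 1 fails the predicate.

F


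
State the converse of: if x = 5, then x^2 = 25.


The converse of (P → Q) is (Q → P). It is not in general equivalent to the original.
Here P = 'x = 5' and Q = 'x^2 = 25'.

If x^2 = 25, then x = 5.


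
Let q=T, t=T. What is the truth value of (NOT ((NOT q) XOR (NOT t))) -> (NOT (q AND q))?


Substitute q=T, t=T:
NOT q = F
NOT t = F
(NOT q) XOR (NOT t) = F XOR F = F
NOT ((NOT q) XOR (NOT t)) = T
q AND q = T AND T = T
NOT (q AND q) = F
(NOT ((NOT q) XOR (NOT t))) -> (NOT (q AND q)) = T -> F = F

F


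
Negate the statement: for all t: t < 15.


¬(for all x: φ) = there exists x: ¬φ, and ¬(there exists x: φ) = for all x: ¬φ.
Apply to the universal statement.

there exists t: NOT(t < 15)


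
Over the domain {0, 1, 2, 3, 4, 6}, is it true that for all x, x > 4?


Evaluate the predicate on each element: 0:F, 1:F, 2:F, 3:F, 4:F, 6:T.
Counterexample x = 0 fails the predicate.

F


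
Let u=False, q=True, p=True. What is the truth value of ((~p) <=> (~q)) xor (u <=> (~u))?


Substitute u=False, q=True, p=True:
~p = False
~q = False
(~p) <=> (~q) = False <=> False = True
~u = True
u <=> (~u) = False <=> True = False
((~p) <=> (~q)) xor (u <=> (~u)) = True xor False = True

True


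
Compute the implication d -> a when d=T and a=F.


Implication is false only when antecedent is true and consequent is false.
Substitute: d=T, a=F.
T -> F evaluates to F.

F


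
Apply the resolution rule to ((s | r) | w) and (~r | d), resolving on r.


The clauses contain complementary literals r and ~r.
Resolution eliminates this pair and disjoins the remaining literals (merging duplicates).

((w | s) | d)


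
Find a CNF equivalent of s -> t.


Step 1: Rewrite s → t as ¬s ∨ t.

(NOT s) OR t


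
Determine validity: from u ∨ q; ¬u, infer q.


This matches the form of disjunctive syllogism: the conclusion follows in every model of the premises.

Valid.


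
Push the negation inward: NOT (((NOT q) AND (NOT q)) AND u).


De Morgan: the negation of a conjunction is the disjunction of the negations.
Distribute NOT across AND, flipping it to OR, and negate each literal.

(q OR q) OR (NOT u)


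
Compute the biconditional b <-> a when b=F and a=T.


Biconditional is true when both operands have the same truth value.
Substitute: b=F, a=T.
F <-> T evaluates to F.

F


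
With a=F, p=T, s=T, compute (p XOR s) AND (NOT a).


Substitute a=F, p=T, s=T:
p XOR s = T XOR T = F
NOT a = T
(p XOR s) AND (NOT a) = F AND T = F

F


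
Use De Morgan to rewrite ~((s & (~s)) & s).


De Morgan: the negation of a conjunction is the disjunction of the negations.
Distribute ~ across &, flipping it to |, and negate each literal.

((~s) | s) | (~s)


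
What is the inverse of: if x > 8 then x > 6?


The inverse of (P → Q) is (¬P → ¬Q). It is equivalent to the converse, not to the original.
Here P = 'x > 8' and Q = 'x > 6'.

If not (x > 8), then not (x > 6).


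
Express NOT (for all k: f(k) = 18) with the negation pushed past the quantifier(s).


¬(for all x: φ) = there exists x: ¬φ, and ¬(there exists x: φ) = for all x: ¬φ.
Apply to the universal statement.

there exists k: NOT(f(k) = 18)


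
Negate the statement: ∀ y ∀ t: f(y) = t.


Negation flips each quantifier (∀↔∃) and negates the inner predicate.
¬(∀ y ∀ t: φ) = ∃ y ∃ t: ¬φ.

∃ y ∃ t: ¬(f(y) = t)


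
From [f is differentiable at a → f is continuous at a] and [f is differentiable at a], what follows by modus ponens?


Modus ponens: from (P → Q) and P, infer Q.
P = 'f is differentiable at a' is asserted, and P → Q holds, so Q follows.

f is continuous at a.


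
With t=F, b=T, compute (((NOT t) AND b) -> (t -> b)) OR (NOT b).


Substitute t=F, b=T:
NOT t = T
(NOT t) AND b = T AND T = T
t -> b = F -> T = T
((NOT t) AND b) -> (t -> b) = T -> T = T
NOT b = F
(((NOT t) AND b) -> (t -> b)) OR (NOT b) = T OR F = T

T


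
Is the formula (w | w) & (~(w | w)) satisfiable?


Check all 2 assignments over {w}:
w | φ
-----
False | False
True | False
No assignment makes the formula true.

Unsatisfiable.


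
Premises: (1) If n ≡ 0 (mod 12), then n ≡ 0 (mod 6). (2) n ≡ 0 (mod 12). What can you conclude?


Modus ponens: from (P → Q) and P, infer Q.
P = 'n ≡ 0 (mod 12)' is asserted, and P → Q holds, so Q follows.

n ≡ 0 (mod 6).


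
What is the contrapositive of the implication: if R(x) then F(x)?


The contrapositive of (P → Q) is (¬Q → ¬P); it is logically equivalent to the original.
Here P = 'R(x)' and Q = 'F(x)'.

If not (F(x)), then not (R(x)).


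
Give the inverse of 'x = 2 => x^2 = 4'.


The inverse of (P → Q) is (¬P → ¬Q). It is equivalent to the converse, not to the original.
Here P = 'x = 2' and Q = 'x^2 = 4'.

If not (x = 2), then not (x^2 = 4).


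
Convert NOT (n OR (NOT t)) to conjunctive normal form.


Step 1: Apply De Morgan: ¬(n ∨ (¬t)) = ¬n ∧ ¬(¬t).
Step 2: Eliminate any double negations (¬¬X = X).

(NOT n) AND t


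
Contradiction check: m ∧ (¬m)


Truth table over {m}:
m | φ
-----
F | F
T | F
Every row is false.

Yes, it is a contradiction.


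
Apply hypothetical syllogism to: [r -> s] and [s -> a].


Hypothetical syllogism: from (P → Q) and (Q → R), infer (P → R).
Chain the two implications through the shared middle term 's'.

r -> a


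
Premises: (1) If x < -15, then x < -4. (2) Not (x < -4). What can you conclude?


Modus tollens: from (P → Q) and ¬Q, infer ¬P.
Q = 'x < -4' is denied; since P → Q, P must also fail.

Not (x < -15).


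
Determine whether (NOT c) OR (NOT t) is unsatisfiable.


Truth table over {c, t}:
c | t | φ
---------
F | F | T
T | F | T
F | T | T
T | T | F
Satisfying assignment at row 1: c=F, t=F gives T.

No, it is not a contradiction.


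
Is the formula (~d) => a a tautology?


Build the truth table over {a, d}:
a | d | φ
---------
False | False | False
True | False | True
False | True | True
True | True | True
Counterexample at row 1: with a=False, d=False, the formula is False.

No, it is not a tautology.


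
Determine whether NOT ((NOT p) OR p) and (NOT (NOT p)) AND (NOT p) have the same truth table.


Compare truth tables:
p | φ | ψ
---------
F | F | F
T | F | F
The columns φ and ψ agree on every row.

Yes, they are logically equivalent.


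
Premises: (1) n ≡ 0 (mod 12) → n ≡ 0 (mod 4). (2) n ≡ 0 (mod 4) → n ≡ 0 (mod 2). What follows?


Hypothetical syllogism: from (P → Q) and (Q → R), infer (P → R).
Chain the two implications through the shared middle term 'n ≡ 0 (mod 4)'.

n ≡ 0 (mod 12) → n ≡ 0 (mod 2)


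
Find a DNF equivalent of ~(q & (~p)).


Step 1: Apply De Morgan: ¬(q ∧ (¬p)) = ¬q ∨ ¬(¬p).
Step 2: Eliminate any double negations (¬¬X = X).

(~q) | p


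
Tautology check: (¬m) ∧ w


Build the truth table over {m, w}:
m | w | φ
---------
F | F | F
T | F | F
F | T | T
T | T | F
Counterexample at row 1: with m=F, w=F, the formula is F.

No, it is not a tautology.


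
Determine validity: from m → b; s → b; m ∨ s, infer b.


This matches the form of proof by cases: the conclusion follows in every model of the premises.

Valid.


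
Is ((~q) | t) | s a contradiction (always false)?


Truth table over {q, s, t}:
q | s | t | φ
-------------
False | False | False | True
True | False | False | False
False | True | False | True
True | True | False | True
False | False | True | True
True | False | True | True
False | True | True | True
True | True | True | True
Satisfying assignment at row 1: q=False, s=False, t=False gives True.

No, it is not a contradiction.


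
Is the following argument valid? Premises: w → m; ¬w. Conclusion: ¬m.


This is denying the antecedent (fallacy). There exist truth assignments where the premises are all true but the conclusion is false.

Invalid.


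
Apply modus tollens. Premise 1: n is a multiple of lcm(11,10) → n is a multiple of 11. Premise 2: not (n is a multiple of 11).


Modus tollens: from (P → Q) and ¬Q, infer ¬P.
Q = 'n is a multiple of 11' is denied; since P → Q, P must also fail.

Not (n is a multiple of lcm(11,10)).


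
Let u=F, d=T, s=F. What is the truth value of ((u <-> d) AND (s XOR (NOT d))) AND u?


Substitute u=F, d=T, s=F:
u <-> d = F <-> T = F
NOT d = F
s XOR (NOT d) = F XOR F = F
(u <-> d) AND (s XOR (NOT d)) = F AND F = F
((u <-> d) AND (s XOR (NOT d))) AND u = F AND F = F

F


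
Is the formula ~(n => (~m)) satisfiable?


Search for a satisfying assignment over {m, n}.
Try m=True, n=True: the formula evaluates to True.
A satisfying assignment exists.

Satisfiable.


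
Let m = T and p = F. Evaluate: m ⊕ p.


Exclusive or is true when exactly one operand is true.
Substitute: m=T, p=F.
T ⊕ F evaluates to T.

T


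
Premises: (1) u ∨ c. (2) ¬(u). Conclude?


Disjunctive syllogism: from (P ∨ Q) and ¬P, infer Q.
One disjunct, 'u', is ruled out; the other must hold.

c


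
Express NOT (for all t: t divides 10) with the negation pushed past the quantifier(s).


¬(for all x: φ) = there exists x: ¬φ, and ¬(there exists x: φ) = for all x: ¬φ.
Apply to the universal statement.

there exists t: NOT(t divides 10)


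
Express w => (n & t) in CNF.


Step 1: Rewrite w → (n ∧ t) as ¬w ∨ (n ∧ t).
Step 2: Distribute ∨ over ∧.

((~w) | n) & ((~w) | t)


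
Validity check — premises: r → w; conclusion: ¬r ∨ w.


This matches the form of material implication: the conclusion follows in every model of the premises.

Valid.


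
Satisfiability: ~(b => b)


Check all 2 assignments over {b}:
b | φ
-----
False | False
True | False
No assignment makes the formula true.

Unsatisfiable.


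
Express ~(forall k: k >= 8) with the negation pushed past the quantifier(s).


¬(forall x: φ) = exists x: ¬φ, and ¬(exists x: φ) = forall x: ¬φ.
Apply to the universal statement.

exists k: ~(k >= 8)


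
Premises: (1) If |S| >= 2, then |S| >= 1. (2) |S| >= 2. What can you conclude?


Modus ponens: from (P → Q) and P, infer Q.
P = '|S| >= 2' is asserted, and P → Q holds, so Q follows.

|S| >= 1.


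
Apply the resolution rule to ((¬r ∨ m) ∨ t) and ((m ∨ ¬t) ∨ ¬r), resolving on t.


The clauses contain complementary literals t and ¬t.
Resolution eliminates this pair and disjoins the remaining literals (merging duplicates).

(¬r ∨ m)


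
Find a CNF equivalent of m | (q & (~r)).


Step 1: Distribute ∨ over ∧: m ∨ (q ∧ (¬r)) = (m ∨ q) ∧ (m ∨ (¬r)).

(m | q) & (m | (~r))


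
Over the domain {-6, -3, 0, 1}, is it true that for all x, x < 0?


Evaluate the predicate on each element: -6:T, -3:T, 0:F, 1:F.
Counterexample x = 0 fails the predicate.

F


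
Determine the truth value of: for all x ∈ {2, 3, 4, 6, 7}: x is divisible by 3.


Evaluate the predicate on each element: 2:F, 3:T, 4:F, 6:T, 7:F.
Counterexample x = 2 fails the predicate.

F


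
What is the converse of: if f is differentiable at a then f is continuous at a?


The converse of (P → Q) is (Q → P). It is not in general equivalent to the original.
Here P = 'f is differentiable at a' and Q = 'f is continuous at a'.

If f is continuous at a, then f is differentiable at a.


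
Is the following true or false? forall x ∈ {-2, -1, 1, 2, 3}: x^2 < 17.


Evaluate the predicate on each element: -2:True, -1:True, 1:True, 2:True, 3:True.
Every element satisfies the predicate.

True


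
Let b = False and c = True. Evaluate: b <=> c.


Biconditional is true when both operands have the same truth value.
Substitute: b=False, c=True.
False <=> True evaluates to False.

False


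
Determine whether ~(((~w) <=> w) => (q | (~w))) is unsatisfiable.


Truth table over {q, w}:
q | w | φ
---------
False | False | False
True | False | False
False | True | False
True | True | False
Every row is false.

Yes, it is a contradiction.


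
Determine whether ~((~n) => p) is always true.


Build the truth table over {n, p}:
n | p | φ
---------
False | False | True
True | False | False
False | True | False
True | True | False
Counterexample at row 2: with n=True, p=False, the formula is False.

No, it is not a tautology.


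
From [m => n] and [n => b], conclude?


Hypothetical syllogism: from (P → Q) and (Q → R), infer (P → R).
Chain the two implications through the shared middle term 'n'.

m => b


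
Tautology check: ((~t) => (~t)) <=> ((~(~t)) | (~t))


Build the truth table over {t}:
t | φ
-----
False | True
True | True
Every row evaluates to true.

Yes, it is a tautology.


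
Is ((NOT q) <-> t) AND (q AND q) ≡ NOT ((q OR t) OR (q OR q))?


Compare truth tables:
q | t | φ | ψ
-------------
F | F | F | T
T | F | T | F
F | T | F | F
T | T | F | F
They differ at row 1 (q=F, t=F): φ=F but ψ=T.

No, they are not logically equivalent.


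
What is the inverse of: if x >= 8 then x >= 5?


The inverse of (P → Q) is (¬P → ¬Q). It is equivalent to the converse, not to the original.
Here P = 'x >= 8' and Q = 'x >= 5'.

If not (x >= 8), then not (x >= 5).


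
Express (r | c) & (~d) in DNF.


Step 1: Distribute ∧ over ∨: (r ∨ c) ∧ (¬d) = (r ∧ (¬d)) ∨ (c ∧ (¬d)).

(r & (~d)) | (c & (~d))


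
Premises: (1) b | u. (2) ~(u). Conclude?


Disjunctive syllogism: from (P ∨ Q) and ¬P, infer Q.
One disjunct, 'u', is ruled out; the other must hold.

b


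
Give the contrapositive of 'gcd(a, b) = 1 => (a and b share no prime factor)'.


The contrapositive of (P → Q) is (¬Q → ¬P); it is logically equivalent to the original.
Here P = 'gcd(a, b) = 1' and Q = '(a and b share no prime factor)'.

If not ((a and b share no prime factor)), then not (gcd(a, b) = 1).


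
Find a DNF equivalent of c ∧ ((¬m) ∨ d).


Step 1: Distribute ∧ over ∨: c ∧ ((¬m) ∨ d) = (c ∧ (¬m)) ∨ (c ∧ d).

(c ∧ (¬m)) ∨ (c ∧ d)


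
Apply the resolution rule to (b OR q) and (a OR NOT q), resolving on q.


The clauses contain complementary literals q and NOTq.
Resolution eliminates this pair and disjoins the remaining literals (merging duplicates).

(b OR a)


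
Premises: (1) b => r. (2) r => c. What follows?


Hypothetical syllogism: from (P → Q) and (Q → R), infer (P → R).
Chain the two implications through the shared middle term 'r'.

b => c


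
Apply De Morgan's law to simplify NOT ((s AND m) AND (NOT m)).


De Morgan: the negation of a conjunction is the disjunction of the negations.
Distribute NOT across AND, flipping it to OR, and negate each literal.

((NOT s) OR (NOT m)) OR m


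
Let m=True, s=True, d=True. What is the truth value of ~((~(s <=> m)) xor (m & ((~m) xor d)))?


Substitute m=True, s=True, d=True:
s <=> m = True <=> True = True
~(s <=> m) = False
~m = False
(~m) xor d = False xor True = True
m & ((~m) xor d) = True & True = True
(~(s <=> m)) xor (m & ((~m) xor d)) = False xor True = True
~((~(s <=> m)) xor (m & ((~m) xor d))) = False

False


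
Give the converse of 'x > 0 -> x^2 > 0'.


The converse of (P → Q) is (Q → P). It is not in general equivalent to the original.
Here P = 'x > 0' and Q = 'x^2 > 0'.

If x^2 > 0, then x > 0.


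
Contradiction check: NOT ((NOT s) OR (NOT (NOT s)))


Truth table over {s}:
s | φ
-----
F | F
T | F
Every row is false.

Yes, it is a contradiction.


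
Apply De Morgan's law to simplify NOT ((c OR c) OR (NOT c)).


De Morgan: the negation of a disjunction is the conjunction of the negations.
Distribute NOT across OR, flipping it to AND, and negate each literal.

((NOT c) AND (NOT c)) AND c


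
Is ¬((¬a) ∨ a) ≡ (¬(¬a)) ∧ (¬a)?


Compare truth tables:
a | φ | ψ
---------
F | F | F
T | F | F
The columns φ and ψ agree on every row.

Yes, they are logically equivalent.


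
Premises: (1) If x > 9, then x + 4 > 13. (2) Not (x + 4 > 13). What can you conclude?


Modus tollens: from (P → Q) and ¬Q, infer ¬P.
Q = 'x + 4 > 13' is denied; since P → Q, P must also fail.

Not (x > 9).


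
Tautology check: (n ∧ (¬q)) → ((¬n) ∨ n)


Build the truth table over {n, q}:
n | q | φ
---------
F | F | T
T | F | T
F | T | T
T | T | T
Every row evaluates to true.

Yes, it is a tautology.


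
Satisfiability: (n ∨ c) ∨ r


Search for a satisfying assignment over {c, n, r}.
Try c=T, n=F, r=F: the formula evaluates to T.
A satisfying assignment exists.

Satisfiable.


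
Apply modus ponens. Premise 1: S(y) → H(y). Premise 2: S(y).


Modus ponens: from (P → Q) and P, infer Q.
P = 'S(y)' is asserted, and P → Q holds, so Q follows.

H(y).


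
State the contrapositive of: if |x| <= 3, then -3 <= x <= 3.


The contrapositive of (P → Q) is (¬Q → ¬P); it is logically equivalent to the original.
Here P = '|x| <= 3' and Q = '-3 <= x <= 3'.

If not (-3 <= x <= 3), then not (|x| <= 3).


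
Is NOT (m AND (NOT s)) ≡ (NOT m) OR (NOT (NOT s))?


Compare truth tables:
m | s | φ | ψ
-------------
F | F | T | T
T | F | F | F
F | T | T | T
T | T | T | T
The columns φ and ψ agree on every row.

Yes, they are logically equivalent.


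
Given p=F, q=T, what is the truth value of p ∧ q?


Conjunction is true only when both operands are true.
Substitute: p=F, q=T.
F ∧ T evaluates to F.

F


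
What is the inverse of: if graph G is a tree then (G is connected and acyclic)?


The inverse of (P → Q) is (¬P → ¬Q). It is equivalent to the converse, not to the original.
Here P = 'graph G is a tree' and Q = '(G is connected and acyclic)'.

If not (graph G is a tree), then not ((G is connected and acyclic)).


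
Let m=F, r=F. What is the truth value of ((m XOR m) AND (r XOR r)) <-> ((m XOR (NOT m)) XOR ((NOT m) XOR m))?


Substitute m=F, r=F:
m XOR m = F XOR F = F
r XOR r = F XOR F = F
(m XOR m) AND (r XOR r) = F AND F = F
NOT m = T
m XOR (NOT m) = F XOR T = T
NOT m = T
(NOT m) XOR m = T XOR F = T
(m XOR (NOT m)) XOR ((NOT m) XOR m) = T XOR T = F
((m XOR m) AND (r XOR r)) <-> ((m XOR (NOT m)) XOR ((NOT m) XOR m)) = F <-> F = T

T


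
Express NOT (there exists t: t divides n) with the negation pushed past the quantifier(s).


¬(for all x: φ) = there exists x: ¬φ, and ¬(there exists x: φ) = for all x: ¬φ.
Apply to the existential statement.

for all t: NOT(t divides n)


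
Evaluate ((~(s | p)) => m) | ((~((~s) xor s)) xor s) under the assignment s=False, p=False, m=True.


Substitute s=False, p=False, m=True:
s | p = False | False = False
~(s | p) = True
(~(s | p)) => m = True => True = True
~s = True
(~s) xor s = True xor False = True
~((~s) xor s) = False
(~((~s) xor s)) xor s = False xor False = False
((~(s | p)) => m) | ((~((~s) xor s)) xor s) = True | False = True

True


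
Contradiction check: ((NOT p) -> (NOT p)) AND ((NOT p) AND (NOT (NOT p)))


Truth table over {p}:
p | φ
-----
F | F
T | F
Every row is false.

Yes, it is a contradiction.


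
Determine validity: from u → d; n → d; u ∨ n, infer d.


This matches the form of proof by cases: the conclusion follows in every model of the premises.

Valid.


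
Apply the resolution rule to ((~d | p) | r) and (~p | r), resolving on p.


The clauses contain complementary literals p and ~p.
Resolution eliminates this pair and disjoins the remaining literals (merging duplicates).

(~d | r)


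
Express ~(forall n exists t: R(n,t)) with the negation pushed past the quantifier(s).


Negation flips each quantifier (∀↔∃) and negates the inner predicate.
¬(forall n exists t: φ) = exists n forall t: ¬φ.

exists n forall t: ~(R(n,t))


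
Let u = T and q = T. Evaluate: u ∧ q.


Conjunction is true only when both operands are true.
Substitute: u=T, q=T.
T ∧ T evaluates to T.

T


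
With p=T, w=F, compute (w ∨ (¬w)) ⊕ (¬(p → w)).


Substitute p=T, w=F:
¬w = T
w ∨ (¬w) = F ∨ T = T
p → w = T → F = F
¬(p → w) = T
(w ∨ (¬w)) ⊕ (¬(p → w)) = T ⊕ T = F

F


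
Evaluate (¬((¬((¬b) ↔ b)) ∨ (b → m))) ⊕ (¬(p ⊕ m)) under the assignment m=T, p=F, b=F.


Substitute m=T, p=F, b=F:
¬b = T
(¬b) ↔ b = T ↔ F = F
¬((¬b) ↔ b) = T
b → m = F → T = T
(¬((¬b) ↔ b)) ∨ (b → m) = T ∨ T = T
¬((¬((¬b) ↔ b)) ∨ (b → m)) = F
p ⊕ m = F ⊕ T = T
¬(p ⊕ m) = F
(¬((¬((¬b) ↔ b)) ∨ (b → m))) ⊕ (¬(p ⊕ m)) = F ⊕ F = F

F


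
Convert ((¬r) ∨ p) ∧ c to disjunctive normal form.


Step 1: Distribute ∧ over ∨: ((¬r) ∨ p) ∧ c = ((¬r) ∧ c) ∨ (p ∧ c).

((¬r) ∧ c) ∨ (p ∧ c)


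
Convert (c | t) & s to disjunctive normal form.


Step 1: Distribute ∧ over ∨: (c ∨ t) ∧ s = (c ∧ s) ∨ (t ∧ s).

(c & s) | (t & s)


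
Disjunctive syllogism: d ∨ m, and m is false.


Disjunctive syllogism: from (P ∨ Q) and ¬P, infer Q.
One disjunct, 'm', is ruled out; the other must hold.

d


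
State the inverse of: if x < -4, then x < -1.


The inverse of (P → Q) is (¬P → ¬Q). It is equivalent to the converse, not to the original.
Here P = 'x < -4' and Q = 'x < -1'.

If not (x < -4), then not (x < -1).


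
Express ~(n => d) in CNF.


Step 1: Rewrite n → d as ¬n ∨ d.
Step 2: Negate: ¬(¬n ∨ d) = n ∧ ¬d (De Morgan + double negation).

n & (~d)


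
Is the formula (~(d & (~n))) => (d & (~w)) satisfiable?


Search for a satisfying assignment over {d, n, w}.
Try d=True, n=False, w=False: the formula evaluates to True.
A satisfying assignment exists.

Satisfiable.


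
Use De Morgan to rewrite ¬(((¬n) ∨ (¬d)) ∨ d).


De Morgan: the negation of a disjunction is the conjunction of the negations.
Distribute ¬ across ∨, flipping it to ∧, and negate each literal.

(n ∧ d) ∧ (¬d)


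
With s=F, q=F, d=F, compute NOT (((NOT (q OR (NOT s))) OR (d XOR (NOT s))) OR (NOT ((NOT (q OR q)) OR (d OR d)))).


Substitute s=F, q=F, d=F:
… (earlier sub-steps elided)
NOT s = T
d XOR (NOT s) = F XOR T = T
(NOT (q OR (NOT s))) OR (d XOR (NOT s)) = F OR T = T
q OR q = F OR F = F
NOT (q OR q) = T
d OR d = F OR F = F
(NOT (q OR q)) OR (d OR d) = T OR F = T
NOT ((NOT (q OR q)) OR (d OR d)) = F
((NOT (q OR (NOT s))) OR (d XOR (NOT s))) OR (NOT ((NOT (q OR q)) OR (d OR d))) = T OR F = T
NOT (((NOT (q OR (NOT s))) OR (d XOR (NOT s))) OR (NOT ((NOT (q OR q)) OR (d OR d)))) = F

F


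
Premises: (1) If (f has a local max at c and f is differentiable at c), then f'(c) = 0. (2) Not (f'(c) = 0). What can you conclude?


Modus tollens: from (P → Q) and ¬Q, infer ¬P.
Q = 'f'(c) = 0' is denied; since P → Q, P must also fail.

Not ((f has a local max at c and f is differentiable at c)).


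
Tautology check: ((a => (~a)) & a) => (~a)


Build the truth table over {a}:
a | φ
-----
False | True
True | True
Every row evaluates to true.

Yes, it is a tautology.


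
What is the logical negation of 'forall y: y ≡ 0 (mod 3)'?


¬(forall x: φ) = exists x: ¬φ, and ¬(exists x: φ) = forall x: ¬φ.
Apply to the universal statement.

exists y: ~(y ≡ 0 (mod 3))


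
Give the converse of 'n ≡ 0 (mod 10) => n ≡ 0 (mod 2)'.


The converse of (P → Q) is (Q → P). It is not in general equivalent to the original.
Here P = 'n ≡ 0 (mod 10)' and Q = 'n ≡ 0 (mod 2)'.

If n ≡ 0 (mod 2), then n ≡ 0 (mod 10).


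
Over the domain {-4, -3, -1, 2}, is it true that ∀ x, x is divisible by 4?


Evaluate the predicate on each element: -4:T, -3:F, -1:F, 2:F.
Counterexample x = -3 fails the predicate.

F


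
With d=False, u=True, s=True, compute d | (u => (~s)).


Substitute d=False, u=True, s=True:
~s = False
u => (~s) = True => False = False
d | (u => (~s)) = False | False = False

False


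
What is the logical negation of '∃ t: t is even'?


¬(∀ x: φ) = ∃ x: ¬φ, and ¬(∃ x: φ) = ∀ x: ¬φ.
Apply to the existential statement.

∀ t: ¬(t is even)


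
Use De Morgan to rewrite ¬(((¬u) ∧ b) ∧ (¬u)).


De Morgan: the negation of a conjunction is the disjunction of the negations.
Distribute ¬ across ∧, flipping it to ∨, and negate each literal.

(u ∨ (¬b)) ∨ u


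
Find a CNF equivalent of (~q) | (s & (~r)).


Step 1: Distribute ∨ over ∧: (¬q) ∨ (s ∧ (¬r)) = ((¬q) ∨ s) ∧ ((¬q) ∨ (¬r)).

((~q) | s) & ((~q) | (~r))


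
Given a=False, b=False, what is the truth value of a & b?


Conjunction is true only when both operands are true.
Substitute: a=False, b=False.
False & False evaluates to False.

False


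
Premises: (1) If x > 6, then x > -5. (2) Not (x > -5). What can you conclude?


Modus tollens: from (P → Q) and ¬Q, infer ¬P.
Q = 'x > -5' is denied; since P → Q, P must also fail.

Not (x > 6).


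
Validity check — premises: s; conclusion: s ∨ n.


This matches the form of disjunction introduction: the conclusion follows in every model of the premises.

Valid.


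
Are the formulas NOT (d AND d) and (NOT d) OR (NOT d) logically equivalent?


Compare truth tables:
d | φ | ψ
---------
F | T | T
T | F | F
The columns φ and ψ agree on every row.

Yes, they are logically equivalent.


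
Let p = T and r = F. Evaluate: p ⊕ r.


Exclusive or is true when exactly one operand is true.
Substitute: p=T, r=F.
T ⊕ F evaluates to T.

T


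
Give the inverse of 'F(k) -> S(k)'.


The inverse of (P → Q) is (¬P → ¬Q). It is equivalent to the converse, not to the original.
Here P = 'F(k)' and Q = 'S(k)'.

If not (F(k)), then not (S(k)).


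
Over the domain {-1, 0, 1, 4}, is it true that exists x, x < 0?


Evaluate the predicate on each element: -1:True, 0:False, 1:False, 4:False.
Witness x = -1 satisfies the predicate.

True


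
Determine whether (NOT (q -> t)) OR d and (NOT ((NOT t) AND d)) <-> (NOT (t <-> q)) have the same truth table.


Compare truth tables:
d | q | t | φ | ψ
-----------------
F | F | F | F | F
T | F | F | T | T
F | T | F | T | T
T | T | F | T | F
F | F | T | F | T
T | F | T | T | T
F | T | T | F | F
T | T | T | T | F
They differ at row 4 (d=T, q=T, t=F): φ=T but ψ=F.

No, they are not logically equivalent.


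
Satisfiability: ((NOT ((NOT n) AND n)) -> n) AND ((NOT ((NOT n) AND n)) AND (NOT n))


Check all 2 assignments over {n}:
n | φ
-----
F | F
T | F
No assignment makes the formula true.

Unsatisfiable.


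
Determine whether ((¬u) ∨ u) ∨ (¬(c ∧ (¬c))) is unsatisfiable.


Truth table over {c, u}:
c | u | φ
---------
F | F | T
T | F | T
F | T | T
T | T | T
Satisfying assignment at row 1: c=F, u=F gives T.

No, it is not a contradiction.
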